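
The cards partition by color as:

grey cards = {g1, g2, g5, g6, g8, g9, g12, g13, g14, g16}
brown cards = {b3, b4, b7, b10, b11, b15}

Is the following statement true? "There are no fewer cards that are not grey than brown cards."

|cards that are not grey| = 6.
|brown cards| = 6.
The claim requires 6 ≥ 6, which holds.

True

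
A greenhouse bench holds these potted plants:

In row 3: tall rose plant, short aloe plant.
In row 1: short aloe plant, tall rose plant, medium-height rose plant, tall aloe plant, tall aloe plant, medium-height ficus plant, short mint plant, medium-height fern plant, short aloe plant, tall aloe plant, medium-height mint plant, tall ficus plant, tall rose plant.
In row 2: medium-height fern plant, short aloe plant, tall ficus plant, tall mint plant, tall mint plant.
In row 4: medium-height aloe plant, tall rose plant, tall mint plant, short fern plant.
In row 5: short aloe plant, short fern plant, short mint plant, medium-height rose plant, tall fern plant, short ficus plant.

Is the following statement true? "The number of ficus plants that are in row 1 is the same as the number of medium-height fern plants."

True

There are 2 ficus plants in row 1.
There are 2 medium-height fern plants.
The claim requires 2 = 2, which holds.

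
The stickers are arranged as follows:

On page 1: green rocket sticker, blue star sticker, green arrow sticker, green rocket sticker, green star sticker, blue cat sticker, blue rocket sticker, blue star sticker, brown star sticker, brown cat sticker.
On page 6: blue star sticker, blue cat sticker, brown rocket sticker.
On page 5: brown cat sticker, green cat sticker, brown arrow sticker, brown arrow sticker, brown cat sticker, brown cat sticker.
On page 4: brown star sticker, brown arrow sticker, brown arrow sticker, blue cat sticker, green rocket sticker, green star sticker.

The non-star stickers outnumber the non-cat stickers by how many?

non-star stickers: 18.
non-cat stickers: 17.
18 − 17 = 1.

1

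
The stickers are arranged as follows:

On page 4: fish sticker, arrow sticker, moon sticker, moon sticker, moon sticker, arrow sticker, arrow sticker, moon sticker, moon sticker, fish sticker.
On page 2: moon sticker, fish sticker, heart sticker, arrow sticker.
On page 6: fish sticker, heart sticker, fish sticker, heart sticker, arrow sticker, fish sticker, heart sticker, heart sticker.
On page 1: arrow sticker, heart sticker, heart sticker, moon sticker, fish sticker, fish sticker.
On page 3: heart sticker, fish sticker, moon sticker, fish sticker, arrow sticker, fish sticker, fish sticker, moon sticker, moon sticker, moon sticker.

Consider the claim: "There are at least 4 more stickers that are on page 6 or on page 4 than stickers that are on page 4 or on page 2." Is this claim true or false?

|stickers on page 6 or on page 4| = 18.
|stickers on page 4 or on page 2| = 14.
The claim requires 18 − 14 = 4 ≥ 4, which holds.

True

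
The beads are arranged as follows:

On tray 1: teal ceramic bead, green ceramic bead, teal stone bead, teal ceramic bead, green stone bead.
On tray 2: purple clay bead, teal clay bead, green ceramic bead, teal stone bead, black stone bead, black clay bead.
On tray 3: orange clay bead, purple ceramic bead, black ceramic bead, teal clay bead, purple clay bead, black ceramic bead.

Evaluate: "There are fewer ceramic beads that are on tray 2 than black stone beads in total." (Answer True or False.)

There is 1 ceramic bead on tray 2.
There is 1 black stone bead.
The claim requires 1 < 1, which does not hold.

False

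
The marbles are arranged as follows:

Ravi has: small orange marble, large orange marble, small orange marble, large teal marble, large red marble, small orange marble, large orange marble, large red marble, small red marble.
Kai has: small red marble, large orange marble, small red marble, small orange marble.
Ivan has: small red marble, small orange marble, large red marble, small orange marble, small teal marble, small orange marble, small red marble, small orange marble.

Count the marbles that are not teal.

19

Total marbles: 21; with the excluded value: 2; remaining 21 − 2 = 19.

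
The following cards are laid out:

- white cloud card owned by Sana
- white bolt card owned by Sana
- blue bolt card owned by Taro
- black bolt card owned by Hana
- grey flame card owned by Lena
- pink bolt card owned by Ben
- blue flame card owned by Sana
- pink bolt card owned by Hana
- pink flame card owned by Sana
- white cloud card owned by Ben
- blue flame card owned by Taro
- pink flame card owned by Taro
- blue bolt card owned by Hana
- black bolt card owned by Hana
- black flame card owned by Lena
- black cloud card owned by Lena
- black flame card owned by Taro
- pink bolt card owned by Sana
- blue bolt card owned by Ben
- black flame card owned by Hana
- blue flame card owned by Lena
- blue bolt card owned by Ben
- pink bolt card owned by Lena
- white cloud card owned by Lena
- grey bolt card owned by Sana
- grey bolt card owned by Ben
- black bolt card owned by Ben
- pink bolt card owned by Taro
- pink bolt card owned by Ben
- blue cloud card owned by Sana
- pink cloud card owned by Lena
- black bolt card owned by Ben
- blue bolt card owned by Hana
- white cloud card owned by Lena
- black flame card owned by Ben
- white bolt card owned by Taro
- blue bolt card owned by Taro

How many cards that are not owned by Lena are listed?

Total cards: 37; with the excluded value: 8; remaining 37 − 8 = 29.

29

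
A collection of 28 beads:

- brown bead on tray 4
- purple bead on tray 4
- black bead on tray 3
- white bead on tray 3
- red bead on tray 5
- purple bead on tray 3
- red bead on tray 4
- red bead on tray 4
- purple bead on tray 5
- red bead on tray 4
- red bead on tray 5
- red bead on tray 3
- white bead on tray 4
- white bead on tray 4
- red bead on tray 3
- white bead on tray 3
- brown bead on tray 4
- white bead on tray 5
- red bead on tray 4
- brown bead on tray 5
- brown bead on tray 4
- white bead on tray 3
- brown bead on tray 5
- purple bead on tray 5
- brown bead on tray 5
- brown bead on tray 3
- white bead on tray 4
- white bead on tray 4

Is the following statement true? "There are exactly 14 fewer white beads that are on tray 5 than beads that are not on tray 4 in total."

False

white beads on tray 5: 1.
beads that are not on tray 4: 16.
The claim requires 16 − 1 (= 15) to equal 14, which does not hold.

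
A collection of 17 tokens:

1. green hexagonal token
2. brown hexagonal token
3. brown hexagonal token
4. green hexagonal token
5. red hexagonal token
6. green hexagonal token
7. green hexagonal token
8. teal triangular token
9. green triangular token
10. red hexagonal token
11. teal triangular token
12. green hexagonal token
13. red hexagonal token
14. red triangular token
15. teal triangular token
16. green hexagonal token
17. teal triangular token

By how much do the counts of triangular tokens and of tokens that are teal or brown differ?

0

triangular tokens: 6. tokens that are teal or brown: 6.
|6 − 6| = 6 − 6 = 0.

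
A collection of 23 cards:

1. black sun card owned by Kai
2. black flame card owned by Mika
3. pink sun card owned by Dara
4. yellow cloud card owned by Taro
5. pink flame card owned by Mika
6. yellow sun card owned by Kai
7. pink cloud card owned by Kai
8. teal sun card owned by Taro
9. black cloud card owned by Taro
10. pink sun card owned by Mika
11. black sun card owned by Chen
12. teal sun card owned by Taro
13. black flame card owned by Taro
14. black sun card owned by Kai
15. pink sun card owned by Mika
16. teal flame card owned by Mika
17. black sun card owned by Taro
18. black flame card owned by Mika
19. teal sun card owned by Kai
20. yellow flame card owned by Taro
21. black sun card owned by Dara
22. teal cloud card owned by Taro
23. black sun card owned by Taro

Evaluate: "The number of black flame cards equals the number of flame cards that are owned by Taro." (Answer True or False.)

False

|black flame cards| = 3.
|flame cards owned by Taro| = 2.
The claim requires 3 = 2, which does not hold.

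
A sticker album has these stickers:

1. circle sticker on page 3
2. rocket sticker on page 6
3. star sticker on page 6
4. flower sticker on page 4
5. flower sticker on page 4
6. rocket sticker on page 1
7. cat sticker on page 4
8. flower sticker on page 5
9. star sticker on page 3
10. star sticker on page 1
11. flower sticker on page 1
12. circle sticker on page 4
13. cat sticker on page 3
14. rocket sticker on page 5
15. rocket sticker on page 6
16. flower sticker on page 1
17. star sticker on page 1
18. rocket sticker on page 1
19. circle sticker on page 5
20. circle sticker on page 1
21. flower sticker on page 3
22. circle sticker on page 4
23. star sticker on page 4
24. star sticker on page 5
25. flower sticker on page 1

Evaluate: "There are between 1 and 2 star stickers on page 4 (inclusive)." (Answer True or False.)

There is 1 star sticker on page 4.
The claim requires 1 ≤ 1 ≤ 2, which holds.

True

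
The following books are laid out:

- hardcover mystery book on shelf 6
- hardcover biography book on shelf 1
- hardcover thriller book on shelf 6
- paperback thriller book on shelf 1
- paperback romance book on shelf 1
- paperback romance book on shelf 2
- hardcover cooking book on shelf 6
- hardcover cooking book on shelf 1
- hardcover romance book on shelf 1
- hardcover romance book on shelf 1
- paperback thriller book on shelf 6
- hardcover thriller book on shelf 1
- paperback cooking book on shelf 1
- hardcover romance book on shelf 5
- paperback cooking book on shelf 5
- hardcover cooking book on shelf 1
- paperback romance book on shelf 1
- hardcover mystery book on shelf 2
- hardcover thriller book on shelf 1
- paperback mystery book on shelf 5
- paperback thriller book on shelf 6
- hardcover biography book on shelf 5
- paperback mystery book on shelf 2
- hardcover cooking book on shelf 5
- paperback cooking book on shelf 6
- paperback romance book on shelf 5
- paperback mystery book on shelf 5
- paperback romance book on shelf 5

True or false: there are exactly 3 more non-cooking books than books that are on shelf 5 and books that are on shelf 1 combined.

There are 21 non-cooking books.
books on shelf 5: 8; books on shelf 1: 11; combined: 8 + 11 = 19.
The claim requires 21 − 19 (= 2) to equal 3, which does not hold.

False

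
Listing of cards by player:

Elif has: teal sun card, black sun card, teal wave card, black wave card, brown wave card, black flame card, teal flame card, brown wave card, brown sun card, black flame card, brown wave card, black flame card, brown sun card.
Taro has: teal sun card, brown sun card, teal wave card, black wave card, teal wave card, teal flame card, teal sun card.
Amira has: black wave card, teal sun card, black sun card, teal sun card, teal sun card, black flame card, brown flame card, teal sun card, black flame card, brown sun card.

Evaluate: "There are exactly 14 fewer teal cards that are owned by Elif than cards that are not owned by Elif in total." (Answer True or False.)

teal cards owned by Elif: 3.
cards that are not owned by Elif: 17.
The claim requires 17 − 3 (= 14) to equal 14, which holds.

True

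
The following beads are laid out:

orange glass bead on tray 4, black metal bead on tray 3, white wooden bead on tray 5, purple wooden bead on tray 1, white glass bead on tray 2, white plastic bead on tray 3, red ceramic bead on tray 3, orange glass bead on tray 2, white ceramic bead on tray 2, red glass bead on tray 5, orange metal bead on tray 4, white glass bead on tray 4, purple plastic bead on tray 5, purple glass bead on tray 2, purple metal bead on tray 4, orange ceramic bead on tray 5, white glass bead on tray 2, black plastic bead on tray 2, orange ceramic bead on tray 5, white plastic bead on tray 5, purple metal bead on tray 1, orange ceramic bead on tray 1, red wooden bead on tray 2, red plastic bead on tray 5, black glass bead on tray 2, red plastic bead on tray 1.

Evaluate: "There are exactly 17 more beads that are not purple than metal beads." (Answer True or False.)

beads that are not purple: 21.
metal beads: 4.
The claim requires 21 − 4 (= 17) to equal 17, which holds.

True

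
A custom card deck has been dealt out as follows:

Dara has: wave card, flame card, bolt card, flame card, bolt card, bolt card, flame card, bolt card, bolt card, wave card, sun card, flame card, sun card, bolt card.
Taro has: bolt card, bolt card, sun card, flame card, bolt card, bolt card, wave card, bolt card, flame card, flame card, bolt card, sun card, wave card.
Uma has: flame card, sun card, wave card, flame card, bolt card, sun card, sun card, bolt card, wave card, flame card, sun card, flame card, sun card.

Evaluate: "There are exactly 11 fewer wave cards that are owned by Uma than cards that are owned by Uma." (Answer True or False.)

|wave cards owned by Uma| = 2.
|cards owned by Uma| = 13.
The claim requires 13 − 2 (= 11) to equal 11, which holds.

True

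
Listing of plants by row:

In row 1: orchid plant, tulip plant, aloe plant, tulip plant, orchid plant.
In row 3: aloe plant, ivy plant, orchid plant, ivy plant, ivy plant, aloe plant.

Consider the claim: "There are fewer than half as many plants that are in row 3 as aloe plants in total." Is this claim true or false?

There are 6 plants in row 3.
There are 3 aloe plants.
The claim requires 2 × 6 = 12 < 3, which does not hold.

False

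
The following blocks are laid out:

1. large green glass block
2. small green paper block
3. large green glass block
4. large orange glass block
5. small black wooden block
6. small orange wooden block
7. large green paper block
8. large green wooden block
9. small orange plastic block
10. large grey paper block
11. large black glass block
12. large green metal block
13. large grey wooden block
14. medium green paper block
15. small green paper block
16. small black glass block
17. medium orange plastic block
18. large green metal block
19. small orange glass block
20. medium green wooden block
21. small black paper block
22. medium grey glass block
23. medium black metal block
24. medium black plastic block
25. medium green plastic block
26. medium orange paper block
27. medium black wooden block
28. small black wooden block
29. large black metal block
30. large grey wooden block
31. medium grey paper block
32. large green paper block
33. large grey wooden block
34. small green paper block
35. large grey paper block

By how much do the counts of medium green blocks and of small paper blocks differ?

medium green blocks: 3. small paper blocks: 4.
|3 − 4| = 4 − 3 = 1.

1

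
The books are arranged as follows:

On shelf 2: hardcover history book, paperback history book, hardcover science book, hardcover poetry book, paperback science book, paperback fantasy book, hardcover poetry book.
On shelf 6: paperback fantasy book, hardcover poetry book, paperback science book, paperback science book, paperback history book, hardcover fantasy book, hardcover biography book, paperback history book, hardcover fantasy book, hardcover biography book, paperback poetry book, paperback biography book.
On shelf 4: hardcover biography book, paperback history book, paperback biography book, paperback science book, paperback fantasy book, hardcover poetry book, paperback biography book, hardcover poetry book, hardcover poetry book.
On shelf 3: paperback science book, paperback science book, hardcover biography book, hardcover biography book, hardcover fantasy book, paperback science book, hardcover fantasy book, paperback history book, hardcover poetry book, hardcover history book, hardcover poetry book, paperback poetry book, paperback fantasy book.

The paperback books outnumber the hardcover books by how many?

1

paperback books: 21.
hardcover books: 20.
21 − 20 = 1.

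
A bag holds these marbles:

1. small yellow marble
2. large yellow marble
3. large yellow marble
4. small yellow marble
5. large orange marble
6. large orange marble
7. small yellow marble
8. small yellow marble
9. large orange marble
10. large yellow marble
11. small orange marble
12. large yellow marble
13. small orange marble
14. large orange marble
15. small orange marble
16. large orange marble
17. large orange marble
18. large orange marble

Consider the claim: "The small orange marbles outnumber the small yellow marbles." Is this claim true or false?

False

|small orange marbles| = 3.
|small yellow marbles| = 4.
The claim requires 3 > 4, which does not hold.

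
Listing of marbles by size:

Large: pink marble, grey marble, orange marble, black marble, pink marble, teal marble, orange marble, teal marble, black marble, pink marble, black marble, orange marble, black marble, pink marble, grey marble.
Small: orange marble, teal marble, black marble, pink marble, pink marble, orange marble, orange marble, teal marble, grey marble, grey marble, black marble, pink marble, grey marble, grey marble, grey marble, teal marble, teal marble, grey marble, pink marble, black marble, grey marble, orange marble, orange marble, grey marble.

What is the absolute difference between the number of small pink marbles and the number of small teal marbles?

0

small pink marbles: 4. small teal marbles: 4.
|4 − 4| = 4 − 4 = 0.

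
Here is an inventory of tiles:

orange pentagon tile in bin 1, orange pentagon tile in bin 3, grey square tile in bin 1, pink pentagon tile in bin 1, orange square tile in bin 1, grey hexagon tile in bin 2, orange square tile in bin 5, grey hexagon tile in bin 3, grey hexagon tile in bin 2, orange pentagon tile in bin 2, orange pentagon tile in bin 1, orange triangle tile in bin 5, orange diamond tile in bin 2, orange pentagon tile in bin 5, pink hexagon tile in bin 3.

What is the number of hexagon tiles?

4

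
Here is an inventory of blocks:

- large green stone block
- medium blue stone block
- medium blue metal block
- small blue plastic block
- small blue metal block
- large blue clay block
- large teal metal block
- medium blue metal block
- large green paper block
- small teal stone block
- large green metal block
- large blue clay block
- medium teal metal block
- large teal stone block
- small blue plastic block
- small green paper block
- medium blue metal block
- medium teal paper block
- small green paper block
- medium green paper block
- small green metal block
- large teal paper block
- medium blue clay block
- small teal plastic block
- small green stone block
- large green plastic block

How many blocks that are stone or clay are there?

8

clay: 3; stone: 5; together 3 + 5 = 8.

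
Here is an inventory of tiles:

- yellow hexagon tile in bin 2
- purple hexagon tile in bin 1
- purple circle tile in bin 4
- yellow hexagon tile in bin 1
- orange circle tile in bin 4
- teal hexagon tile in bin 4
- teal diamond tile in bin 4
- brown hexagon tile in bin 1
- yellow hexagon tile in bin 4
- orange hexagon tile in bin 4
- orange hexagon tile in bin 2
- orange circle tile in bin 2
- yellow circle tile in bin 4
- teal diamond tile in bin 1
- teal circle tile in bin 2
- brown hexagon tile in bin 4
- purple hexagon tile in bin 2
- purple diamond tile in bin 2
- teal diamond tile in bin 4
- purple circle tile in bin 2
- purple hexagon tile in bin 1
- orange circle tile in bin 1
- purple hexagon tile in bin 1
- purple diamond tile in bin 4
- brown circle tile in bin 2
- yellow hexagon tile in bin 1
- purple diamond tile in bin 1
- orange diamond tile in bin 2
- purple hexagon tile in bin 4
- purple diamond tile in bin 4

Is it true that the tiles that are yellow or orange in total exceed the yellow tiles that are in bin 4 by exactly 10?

False

|tiles that are yellow or orange| = 11.
|yellow tiles in bin 4| = 2.
The claim requires 11 − 2 (= 9) to equal 10, which does not hold.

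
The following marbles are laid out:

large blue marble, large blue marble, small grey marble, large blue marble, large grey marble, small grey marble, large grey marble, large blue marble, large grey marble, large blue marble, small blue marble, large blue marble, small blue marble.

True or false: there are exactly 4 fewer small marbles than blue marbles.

True

small marbles: 4.
blue marbles: 8.
The claim requires 8 − 4 (= 4) to equal 4, which holds.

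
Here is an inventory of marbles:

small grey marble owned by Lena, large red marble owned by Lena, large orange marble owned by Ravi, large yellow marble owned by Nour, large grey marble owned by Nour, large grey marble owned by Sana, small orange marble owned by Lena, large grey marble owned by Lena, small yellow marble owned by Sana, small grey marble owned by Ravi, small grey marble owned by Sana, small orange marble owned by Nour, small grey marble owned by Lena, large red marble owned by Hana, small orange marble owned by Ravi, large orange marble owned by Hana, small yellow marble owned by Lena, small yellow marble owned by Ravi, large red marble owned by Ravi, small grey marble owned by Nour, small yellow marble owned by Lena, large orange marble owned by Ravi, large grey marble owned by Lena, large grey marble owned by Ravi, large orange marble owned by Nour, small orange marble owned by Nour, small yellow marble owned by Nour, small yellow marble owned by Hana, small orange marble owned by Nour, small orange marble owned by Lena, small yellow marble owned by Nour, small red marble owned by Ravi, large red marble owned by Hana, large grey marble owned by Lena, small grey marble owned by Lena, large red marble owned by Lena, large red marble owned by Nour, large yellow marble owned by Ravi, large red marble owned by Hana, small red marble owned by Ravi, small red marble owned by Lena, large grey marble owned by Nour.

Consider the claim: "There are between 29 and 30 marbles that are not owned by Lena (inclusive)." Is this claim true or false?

Count of marbles that are not owned by Lena: 29.
The claim requires 29 ≤ 29 ≤ 30, which holds.

True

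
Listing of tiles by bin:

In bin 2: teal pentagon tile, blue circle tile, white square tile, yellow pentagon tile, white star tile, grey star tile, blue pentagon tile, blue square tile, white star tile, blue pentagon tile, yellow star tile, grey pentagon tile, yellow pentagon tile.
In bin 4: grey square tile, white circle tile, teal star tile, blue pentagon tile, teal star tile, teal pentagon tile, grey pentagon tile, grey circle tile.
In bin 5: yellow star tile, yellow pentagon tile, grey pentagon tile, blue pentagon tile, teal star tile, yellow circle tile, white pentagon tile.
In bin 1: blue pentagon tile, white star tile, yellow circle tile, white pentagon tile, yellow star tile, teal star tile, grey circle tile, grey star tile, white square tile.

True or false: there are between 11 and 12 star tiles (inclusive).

There are 12 star tiles.
The claim requires 11 ≤ 12 ≤ 12, which holds.

True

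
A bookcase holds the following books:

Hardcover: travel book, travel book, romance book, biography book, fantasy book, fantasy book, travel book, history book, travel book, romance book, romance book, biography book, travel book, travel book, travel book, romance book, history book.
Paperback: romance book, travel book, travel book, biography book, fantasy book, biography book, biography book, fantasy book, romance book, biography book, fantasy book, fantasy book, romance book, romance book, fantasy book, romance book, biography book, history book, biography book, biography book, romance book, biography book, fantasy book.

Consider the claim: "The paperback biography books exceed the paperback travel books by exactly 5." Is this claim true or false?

There are 8 paperback biography books.
There are 2 paperback travel books.
The claim requires 8 − 2 (= 6) to equal 5, which does not hold.

False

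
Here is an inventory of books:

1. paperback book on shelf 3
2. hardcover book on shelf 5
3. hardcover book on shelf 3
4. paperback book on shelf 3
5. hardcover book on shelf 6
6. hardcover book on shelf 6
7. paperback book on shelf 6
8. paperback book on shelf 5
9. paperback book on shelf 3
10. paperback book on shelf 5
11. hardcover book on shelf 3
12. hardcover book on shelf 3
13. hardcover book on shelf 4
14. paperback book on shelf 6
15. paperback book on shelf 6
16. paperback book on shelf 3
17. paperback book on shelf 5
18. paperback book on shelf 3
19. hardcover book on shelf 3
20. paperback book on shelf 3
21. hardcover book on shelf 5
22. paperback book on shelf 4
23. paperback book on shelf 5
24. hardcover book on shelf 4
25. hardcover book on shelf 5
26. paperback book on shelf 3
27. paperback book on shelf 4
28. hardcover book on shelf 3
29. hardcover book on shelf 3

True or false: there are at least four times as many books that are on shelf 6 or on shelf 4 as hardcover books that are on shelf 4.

books on shelf 6 or on shelf 4: 9.
hardcover books on shelf 4: 2.
The claim requires 9 ≥ 4 × 2 = 8, which holds.

True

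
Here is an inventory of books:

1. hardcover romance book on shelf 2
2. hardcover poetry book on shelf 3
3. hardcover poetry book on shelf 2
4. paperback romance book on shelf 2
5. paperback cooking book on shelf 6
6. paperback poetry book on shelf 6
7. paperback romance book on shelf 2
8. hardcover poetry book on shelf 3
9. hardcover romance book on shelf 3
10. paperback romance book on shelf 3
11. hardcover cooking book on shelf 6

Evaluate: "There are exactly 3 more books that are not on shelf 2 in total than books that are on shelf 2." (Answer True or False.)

True

books that are not on shelf 2: 7.
books on shelf 2: 4.
The claim requires 7 − 4 (= 3) to equal 3, which holds.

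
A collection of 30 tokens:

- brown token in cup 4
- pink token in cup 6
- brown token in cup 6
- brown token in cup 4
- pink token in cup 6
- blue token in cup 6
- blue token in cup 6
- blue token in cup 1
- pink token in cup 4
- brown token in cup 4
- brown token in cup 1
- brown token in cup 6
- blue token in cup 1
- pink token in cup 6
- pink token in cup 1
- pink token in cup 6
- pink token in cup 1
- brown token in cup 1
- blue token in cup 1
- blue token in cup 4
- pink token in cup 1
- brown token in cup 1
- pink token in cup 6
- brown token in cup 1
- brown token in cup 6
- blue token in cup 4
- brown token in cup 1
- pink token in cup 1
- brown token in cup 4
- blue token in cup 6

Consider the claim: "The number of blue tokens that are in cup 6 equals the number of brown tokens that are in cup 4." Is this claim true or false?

blue tokens in cup 6: 3.
brown tokens in cup 4: 4.
The claim requires 3 = 4, which does not hold.

False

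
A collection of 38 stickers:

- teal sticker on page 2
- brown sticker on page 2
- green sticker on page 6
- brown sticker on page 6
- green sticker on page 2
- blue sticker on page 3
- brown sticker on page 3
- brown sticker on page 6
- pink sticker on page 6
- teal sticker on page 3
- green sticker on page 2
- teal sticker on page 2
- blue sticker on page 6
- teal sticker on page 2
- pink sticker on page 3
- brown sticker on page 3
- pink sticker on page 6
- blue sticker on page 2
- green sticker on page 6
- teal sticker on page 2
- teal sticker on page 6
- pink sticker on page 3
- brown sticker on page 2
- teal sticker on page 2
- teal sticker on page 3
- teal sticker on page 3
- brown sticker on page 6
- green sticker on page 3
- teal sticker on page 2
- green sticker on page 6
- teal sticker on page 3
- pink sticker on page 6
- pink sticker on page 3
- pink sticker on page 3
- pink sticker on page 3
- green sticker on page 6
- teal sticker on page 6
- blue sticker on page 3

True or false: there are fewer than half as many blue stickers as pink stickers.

There are 4 blue stickers.
There are 8 pink stickers.
The claim requires 2 × 4 = 8 < 8, which does not hold.

False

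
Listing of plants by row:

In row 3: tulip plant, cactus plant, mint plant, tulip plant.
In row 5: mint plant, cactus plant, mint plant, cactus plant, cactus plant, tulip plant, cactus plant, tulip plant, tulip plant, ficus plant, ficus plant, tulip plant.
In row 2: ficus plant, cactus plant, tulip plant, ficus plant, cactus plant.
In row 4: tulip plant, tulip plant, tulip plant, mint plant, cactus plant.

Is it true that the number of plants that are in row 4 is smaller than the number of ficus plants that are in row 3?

False

There are 5 plants in row 4.
There are 0 ficus plants in row 3.
The claim requires 5 < 0, which does not hold.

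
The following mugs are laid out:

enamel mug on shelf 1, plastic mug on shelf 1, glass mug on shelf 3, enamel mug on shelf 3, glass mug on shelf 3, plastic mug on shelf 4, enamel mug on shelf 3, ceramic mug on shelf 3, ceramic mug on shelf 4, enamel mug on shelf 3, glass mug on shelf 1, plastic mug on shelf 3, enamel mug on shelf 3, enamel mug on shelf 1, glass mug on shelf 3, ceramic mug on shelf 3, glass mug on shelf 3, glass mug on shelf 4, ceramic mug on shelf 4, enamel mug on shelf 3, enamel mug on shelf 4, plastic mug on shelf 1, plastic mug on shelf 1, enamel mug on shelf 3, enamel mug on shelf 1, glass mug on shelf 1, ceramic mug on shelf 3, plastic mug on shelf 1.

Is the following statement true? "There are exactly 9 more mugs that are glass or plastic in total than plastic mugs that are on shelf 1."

True

There are 13 mugs that are glass or plastic.
There are 4 plastic mugs on shelf 1.
The claim requires 13 − 4 (= 9) to equal 9, which holds.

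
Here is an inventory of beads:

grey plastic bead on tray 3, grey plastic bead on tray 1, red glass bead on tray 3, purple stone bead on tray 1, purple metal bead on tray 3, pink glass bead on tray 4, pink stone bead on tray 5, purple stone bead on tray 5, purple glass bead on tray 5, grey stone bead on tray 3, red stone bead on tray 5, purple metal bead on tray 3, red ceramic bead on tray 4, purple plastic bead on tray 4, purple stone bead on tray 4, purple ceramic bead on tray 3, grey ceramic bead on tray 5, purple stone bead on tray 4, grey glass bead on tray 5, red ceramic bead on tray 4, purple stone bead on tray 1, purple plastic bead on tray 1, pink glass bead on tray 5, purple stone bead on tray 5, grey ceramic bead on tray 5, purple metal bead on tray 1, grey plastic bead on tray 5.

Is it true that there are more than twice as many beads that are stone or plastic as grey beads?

beads that are stone or plastic: 14.
grey beads: 7.
The claim requires 14 > 2 × 7 = 14, which does not hold.

False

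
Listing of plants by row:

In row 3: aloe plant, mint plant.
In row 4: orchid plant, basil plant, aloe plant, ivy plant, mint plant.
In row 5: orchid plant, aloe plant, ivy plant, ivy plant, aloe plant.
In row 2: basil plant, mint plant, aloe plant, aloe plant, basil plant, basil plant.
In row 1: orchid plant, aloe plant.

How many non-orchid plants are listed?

Total plants: 20; with the excluded value: 3; remaining 20 − 3 = 17.

17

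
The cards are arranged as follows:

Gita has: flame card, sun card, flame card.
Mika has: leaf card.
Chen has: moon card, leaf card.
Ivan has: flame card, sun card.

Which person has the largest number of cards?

Counts by player: Gita→3, Ivan→2, Chen→2, Mika→1.
The maximum is 3, held uniquely by Gita.

Gita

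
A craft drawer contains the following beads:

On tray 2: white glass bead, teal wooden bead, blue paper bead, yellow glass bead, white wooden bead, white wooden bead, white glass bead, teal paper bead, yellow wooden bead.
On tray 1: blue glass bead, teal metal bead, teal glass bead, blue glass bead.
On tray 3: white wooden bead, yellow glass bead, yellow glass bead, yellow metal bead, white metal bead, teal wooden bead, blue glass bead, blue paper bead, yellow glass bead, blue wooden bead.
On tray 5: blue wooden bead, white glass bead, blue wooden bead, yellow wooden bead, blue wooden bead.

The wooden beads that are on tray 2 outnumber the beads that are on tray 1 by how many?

wooden beads on tray 2: 4.
beads on tray 1: 4.
4 − 4 = 0.

0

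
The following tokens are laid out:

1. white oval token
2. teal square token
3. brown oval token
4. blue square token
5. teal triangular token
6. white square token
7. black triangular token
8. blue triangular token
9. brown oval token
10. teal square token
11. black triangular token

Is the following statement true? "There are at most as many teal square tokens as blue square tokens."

|teal square tokens| = 2.
|blue square tokens| = 1.
The claim requires 2 ≤ 1, which does not hold.

False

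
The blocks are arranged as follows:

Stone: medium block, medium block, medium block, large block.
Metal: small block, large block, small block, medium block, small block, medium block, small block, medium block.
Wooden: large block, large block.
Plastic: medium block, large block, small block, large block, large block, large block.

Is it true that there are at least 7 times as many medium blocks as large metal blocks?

True

|medium blocks| = 7.
|large metal blocks| = 1.
The claim requires 7 ≥ 7 × 1 = 7, which holds.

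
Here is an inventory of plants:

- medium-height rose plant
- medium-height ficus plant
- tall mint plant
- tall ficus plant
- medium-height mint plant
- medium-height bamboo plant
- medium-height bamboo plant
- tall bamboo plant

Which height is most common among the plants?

Counts by height: medium-height 5, tall 3.
The maximum is 5, held uniquely by medium-height.

medium-height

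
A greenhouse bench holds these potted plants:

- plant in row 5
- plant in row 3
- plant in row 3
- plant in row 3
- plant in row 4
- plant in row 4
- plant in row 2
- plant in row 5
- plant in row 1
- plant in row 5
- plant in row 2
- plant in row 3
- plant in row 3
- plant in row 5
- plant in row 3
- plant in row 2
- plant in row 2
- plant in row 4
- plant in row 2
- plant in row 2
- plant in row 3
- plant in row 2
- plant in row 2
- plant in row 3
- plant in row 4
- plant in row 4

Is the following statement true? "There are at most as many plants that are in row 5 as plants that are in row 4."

True

There are 4 plants in row 5.
There are 5 plants in row 4.
The claim requires 4 ≤ 5, which holds.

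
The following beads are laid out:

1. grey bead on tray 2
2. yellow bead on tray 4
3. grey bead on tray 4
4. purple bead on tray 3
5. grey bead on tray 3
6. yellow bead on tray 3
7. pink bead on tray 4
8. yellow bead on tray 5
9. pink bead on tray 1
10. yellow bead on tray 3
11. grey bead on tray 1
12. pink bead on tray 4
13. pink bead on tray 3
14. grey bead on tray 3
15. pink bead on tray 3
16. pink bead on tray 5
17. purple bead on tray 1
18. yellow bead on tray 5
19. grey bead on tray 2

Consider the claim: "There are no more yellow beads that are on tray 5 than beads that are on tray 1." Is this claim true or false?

True

|yellow beads on tray 5| = 2.
|beads on tray 1| = 3.
The claim requires 2 ≤ 3, which holds.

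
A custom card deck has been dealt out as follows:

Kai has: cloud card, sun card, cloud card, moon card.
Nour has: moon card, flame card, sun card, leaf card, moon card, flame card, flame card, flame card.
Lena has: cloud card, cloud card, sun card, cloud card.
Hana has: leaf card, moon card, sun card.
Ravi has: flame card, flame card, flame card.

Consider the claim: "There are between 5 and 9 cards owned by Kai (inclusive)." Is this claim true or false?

|cards owned by Kai| = 4.
The claim requires 5 ≤ 4 ≤ 9, which does not hold.

False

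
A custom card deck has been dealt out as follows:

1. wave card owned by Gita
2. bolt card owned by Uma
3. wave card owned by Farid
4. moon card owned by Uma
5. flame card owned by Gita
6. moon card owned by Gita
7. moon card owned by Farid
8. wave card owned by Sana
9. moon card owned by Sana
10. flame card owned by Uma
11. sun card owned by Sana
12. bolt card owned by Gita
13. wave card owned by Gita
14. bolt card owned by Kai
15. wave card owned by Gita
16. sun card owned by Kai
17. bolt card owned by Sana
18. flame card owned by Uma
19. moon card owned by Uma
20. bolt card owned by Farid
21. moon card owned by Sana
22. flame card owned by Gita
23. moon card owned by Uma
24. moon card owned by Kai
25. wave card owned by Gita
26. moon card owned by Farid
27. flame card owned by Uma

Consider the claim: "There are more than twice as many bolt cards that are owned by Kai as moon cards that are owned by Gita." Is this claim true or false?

bolt cards owned by Kai: 1.
moon cards owned by Gita: 1.
The claim requires 1 > 2 × 1 = 2, which does not hold.

False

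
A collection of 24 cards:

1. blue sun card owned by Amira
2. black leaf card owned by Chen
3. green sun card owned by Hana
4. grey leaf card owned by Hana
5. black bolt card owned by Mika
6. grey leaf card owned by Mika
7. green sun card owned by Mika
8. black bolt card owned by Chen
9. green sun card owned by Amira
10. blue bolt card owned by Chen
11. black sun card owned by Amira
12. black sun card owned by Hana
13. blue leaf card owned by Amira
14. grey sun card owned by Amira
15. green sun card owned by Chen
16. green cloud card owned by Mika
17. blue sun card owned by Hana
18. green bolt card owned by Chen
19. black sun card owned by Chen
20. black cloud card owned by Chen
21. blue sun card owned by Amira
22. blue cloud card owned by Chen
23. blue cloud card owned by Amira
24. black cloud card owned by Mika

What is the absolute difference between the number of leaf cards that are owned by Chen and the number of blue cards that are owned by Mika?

leaf cards owned by Chen: 1. blue cards owned by Mika: 0.
|1 − 0| = 1 − 0 = 1.

1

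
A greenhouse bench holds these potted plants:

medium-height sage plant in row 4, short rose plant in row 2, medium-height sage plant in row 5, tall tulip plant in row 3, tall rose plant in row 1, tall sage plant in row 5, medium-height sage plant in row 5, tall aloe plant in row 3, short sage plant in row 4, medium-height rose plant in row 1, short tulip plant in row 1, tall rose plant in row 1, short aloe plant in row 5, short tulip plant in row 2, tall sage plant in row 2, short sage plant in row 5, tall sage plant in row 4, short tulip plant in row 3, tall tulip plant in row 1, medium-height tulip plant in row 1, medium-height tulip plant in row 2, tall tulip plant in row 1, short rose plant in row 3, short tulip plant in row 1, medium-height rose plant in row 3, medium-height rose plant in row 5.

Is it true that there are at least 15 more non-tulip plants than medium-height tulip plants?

non-tulip plants: 17.
medium-height tulip plants: 2.
The claim requires 17 − 2 = 15 ≥ 15, which holds.

True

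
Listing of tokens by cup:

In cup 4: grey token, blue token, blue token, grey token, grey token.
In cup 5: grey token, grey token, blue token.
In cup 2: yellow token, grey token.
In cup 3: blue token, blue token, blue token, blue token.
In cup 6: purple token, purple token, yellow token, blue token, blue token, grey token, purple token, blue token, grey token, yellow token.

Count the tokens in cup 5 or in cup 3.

7

in cup 3: 4; in cup 5: 3; together 4 + 3 = 7.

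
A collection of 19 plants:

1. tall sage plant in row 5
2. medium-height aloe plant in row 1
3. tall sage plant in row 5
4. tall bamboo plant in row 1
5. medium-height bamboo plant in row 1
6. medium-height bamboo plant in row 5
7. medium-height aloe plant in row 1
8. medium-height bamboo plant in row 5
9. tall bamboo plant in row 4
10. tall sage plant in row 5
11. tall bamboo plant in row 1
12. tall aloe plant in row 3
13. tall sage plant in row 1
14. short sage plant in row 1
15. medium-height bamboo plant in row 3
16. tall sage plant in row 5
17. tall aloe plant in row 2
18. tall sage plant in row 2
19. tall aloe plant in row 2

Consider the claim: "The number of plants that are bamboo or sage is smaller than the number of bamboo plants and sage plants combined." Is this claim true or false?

There are 14 plants that are bamboo or sage.
bamboo plants: 7; sage plants: 7; combined: 7 + 7 = 14.
The claim requires 14 < 14, which does not hold.

False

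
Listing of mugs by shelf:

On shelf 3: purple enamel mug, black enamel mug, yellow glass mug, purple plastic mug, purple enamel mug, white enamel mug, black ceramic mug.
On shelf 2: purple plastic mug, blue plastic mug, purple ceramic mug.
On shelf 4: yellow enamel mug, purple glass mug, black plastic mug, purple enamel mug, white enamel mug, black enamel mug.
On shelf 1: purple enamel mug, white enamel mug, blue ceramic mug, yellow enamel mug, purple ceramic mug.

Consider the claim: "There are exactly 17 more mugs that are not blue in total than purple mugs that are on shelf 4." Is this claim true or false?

There are 19 mugs that are not blue.
There are 2 purple mugs on shelf 4.
The claim requires 19 − 2 (= 17) to equal 17, which holds.

True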